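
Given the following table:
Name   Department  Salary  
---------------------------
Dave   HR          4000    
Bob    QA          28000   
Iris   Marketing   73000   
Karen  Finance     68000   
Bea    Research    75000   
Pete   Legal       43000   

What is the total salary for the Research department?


Research department members:
  Bea: 75000
Total = 75000 = 75000

ANSWER: 75000


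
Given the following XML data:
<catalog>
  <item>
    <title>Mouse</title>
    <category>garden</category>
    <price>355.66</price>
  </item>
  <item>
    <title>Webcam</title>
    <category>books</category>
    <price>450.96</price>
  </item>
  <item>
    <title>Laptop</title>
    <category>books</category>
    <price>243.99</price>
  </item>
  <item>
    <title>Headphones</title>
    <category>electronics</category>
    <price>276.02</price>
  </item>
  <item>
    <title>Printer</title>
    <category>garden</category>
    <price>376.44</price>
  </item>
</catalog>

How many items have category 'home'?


Scanning <item> elements for <category>home</category>:
Count: 0

ANSWER: 0


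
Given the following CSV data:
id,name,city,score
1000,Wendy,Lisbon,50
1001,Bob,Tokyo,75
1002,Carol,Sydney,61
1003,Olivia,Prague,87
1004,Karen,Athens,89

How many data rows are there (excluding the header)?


Counting rows (excluding header):
Header: id,name,city,score
Data rows: 5

ANSWER: 5


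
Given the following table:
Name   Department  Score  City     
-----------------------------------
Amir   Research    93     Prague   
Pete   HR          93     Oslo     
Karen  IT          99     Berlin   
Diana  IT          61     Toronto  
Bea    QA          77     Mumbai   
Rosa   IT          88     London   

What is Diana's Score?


Row 4: Diana
Score = 61

ANSWER: 61


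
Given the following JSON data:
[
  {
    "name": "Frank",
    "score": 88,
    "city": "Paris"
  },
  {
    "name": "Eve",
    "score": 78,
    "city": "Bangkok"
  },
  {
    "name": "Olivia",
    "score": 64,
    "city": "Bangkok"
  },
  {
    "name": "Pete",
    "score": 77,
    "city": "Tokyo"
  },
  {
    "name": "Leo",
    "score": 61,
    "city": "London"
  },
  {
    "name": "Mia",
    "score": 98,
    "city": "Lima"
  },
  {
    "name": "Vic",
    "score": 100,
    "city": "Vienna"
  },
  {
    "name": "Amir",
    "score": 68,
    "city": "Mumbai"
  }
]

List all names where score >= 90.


Filtering records where score >= 90:
  Frank (score=88) -> no
  Eve (score=78) -> no
  Olivia (score=64) -> no
  Pete (score=77) -> no
  Leo (score=61) -> no
  Mia (score=98) -> YES
  Vic (score=100) -> YES
  Amir (score=68) -> no


ANSWER: Mia, Vic


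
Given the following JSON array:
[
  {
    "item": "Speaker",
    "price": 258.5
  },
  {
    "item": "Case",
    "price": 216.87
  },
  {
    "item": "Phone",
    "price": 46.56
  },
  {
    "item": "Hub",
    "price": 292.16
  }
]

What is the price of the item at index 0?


Array index 0 -> Speaker
price = 258.5

ANSWER: 258.5


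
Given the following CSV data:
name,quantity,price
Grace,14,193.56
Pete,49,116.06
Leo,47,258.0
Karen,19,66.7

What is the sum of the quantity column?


Values in 'quantity' column:
  Row 1: 14
  Row 2: 49
  Row 3: 47
  Row 4: 19
Sum = 14 + 49 + 47 + 19 = 129

ANSWER: 129


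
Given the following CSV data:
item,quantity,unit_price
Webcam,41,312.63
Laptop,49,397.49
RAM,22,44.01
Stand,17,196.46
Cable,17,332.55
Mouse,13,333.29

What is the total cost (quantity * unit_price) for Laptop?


Row: Laptop
quantity = 49
unit_price = 397.49
total = 49 * 397.49 = 19477.01

ANSWER: 19477.01


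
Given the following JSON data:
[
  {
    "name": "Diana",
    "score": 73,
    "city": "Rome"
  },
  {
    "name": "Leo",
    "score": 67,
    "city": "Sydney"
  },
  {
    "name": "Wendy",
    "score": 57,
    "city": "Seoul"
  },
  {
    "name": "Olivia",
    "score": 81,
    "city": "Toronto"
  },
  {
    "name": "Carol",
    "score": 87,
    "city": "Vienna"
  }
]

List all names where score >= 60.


Filtering records where score >= 60:
  Diana (score=73) -> YES
  Leo (score=67) -> YES
  Wendy (score=57) -> no
  Olivia (score=81) -> YES
  Carol (score=87) -> YES


ANSWER: Diana, Leo, Olivia, Carol


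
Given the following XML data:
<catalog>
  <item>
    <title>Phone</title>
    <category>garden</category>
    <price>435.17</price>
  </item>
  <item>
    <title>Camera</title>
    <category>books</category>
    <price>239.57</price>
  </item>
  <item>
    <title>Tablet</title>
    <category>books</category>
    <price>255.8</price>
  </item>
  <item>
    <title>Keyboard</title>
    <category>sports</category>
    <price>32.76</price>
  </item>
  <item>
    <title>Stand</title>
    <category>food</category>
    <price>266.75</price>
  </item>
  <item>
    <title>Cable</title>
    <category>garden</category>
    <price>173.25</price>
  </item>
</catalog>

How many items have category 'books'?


Scanning <item> elements for <category>books</category>:
  Item 2: Camera -> MATCH
  Item 3: Tablet -> MATCH
Count: 2

ANSWER: 2


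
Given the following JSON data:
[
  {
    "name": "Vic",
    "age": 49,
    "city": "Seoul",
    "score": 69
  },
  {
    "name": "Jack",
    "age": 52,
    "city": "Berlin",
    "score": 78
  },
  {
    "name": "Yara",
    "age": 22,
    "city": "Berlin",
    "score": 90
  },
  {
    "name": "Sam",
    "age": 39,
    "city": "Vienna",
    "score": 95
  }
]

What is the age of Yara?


Looking up record where name = Yara
Record index: 2
Field 'age' = 22

ANSWER: 22


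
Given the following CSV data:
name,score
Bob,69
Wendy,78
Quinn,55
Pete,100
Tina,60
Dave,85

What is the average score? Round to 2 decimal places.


Scores: 69, 78, 55, 100, 60, 85
Sum = 447
Count = 6
Average = 447 / 6 = 74.50

ANSWER: 74.50


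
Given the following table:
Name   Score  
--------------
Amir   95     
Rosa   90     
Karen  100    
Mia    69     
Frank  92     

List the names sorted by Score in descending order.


Sorting by Score (descending):
  Karen: 100
  Amir: 95
  Frank: 92
  Rosa: 90
  Mia: 69


ANSWER: Karen, Amir, Frank, Rosa, Mia


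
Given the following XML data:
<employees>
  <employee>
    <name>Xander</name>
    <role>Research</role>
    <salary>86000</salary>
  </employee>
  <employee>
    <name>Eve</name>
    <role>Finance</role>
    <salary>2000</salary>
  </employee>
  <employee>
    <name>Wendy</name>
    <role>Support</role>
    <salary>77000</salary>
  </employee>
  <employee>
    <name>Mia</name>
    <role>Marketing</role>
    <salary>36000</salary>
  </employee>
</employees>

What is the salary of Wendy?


Searching for <employee> with <name>Wendy</name>
Found at position 3
<salary>77000</salary>

ANSWER: 77000


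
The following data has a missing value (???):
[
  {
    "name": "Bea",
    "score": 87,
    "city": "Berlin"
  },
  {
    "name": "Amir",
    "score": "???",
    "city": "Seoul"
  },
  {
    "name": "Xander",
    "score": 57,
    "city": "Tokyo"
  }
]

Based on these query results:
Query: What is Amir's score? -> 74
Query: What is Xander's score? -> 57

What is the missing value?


The missing value is Amir's score
From query: Amir's score = 74

ANSWER: 74


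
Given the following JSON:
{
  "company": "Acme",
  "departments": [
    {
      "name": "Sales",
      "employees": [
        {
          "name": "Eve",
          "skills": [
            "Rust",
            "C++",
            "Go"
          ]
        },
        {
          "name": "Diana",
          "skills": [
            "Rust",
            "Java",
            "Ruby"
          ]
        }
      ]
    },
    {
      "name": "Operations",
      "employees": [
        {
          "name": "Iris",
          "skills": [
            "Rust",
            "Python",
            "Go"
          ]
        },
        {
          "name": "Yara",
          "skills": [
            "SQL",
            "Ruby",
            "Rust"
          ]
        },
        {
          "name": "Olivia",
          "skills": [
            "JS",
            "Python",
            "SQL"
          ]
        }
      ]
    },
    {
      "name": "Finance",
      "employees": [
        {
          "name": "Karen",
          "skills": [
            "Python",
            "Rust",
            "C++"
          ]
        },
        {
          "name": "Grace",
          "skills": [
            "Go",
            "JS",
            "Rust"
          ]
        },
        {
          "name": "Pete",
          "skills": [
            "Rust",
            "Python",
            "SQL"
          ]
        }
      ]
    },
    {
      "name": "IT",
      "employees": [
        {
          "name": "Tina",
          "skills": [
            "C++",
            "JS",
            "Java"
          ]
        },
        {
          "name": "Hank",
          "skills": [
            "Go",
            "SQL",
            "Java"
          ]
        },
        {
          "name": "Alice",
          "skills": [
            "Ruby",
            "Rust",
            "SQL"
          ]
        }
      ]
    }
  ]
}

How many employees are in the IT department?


Path: departments[3].employees
Count: 3

ANSWER: 3


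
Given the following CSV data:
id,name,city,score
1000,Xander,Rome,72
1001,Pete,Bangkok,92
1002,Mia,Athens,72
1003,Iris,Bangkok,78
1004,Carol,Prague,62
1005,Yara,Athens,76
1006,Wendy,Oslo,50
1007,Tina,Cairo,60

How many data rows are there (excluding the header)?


Counting rows (excluding header):
Header: id,name,city,score
Data rows: 8

ANSWER: 8


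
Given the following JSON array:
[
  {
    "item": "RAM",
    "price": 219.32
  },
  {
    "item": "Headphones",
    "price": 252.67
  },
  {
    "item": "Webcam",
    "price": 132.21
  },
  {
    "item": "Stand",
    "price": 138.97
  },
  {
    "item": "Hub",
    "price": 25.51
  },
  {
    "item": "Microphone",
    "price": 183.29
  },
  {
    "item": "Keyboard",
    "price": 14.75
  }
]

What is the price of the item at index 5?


Array index 5 -> Microphone
price = 183.29

ANSWER: 183.29


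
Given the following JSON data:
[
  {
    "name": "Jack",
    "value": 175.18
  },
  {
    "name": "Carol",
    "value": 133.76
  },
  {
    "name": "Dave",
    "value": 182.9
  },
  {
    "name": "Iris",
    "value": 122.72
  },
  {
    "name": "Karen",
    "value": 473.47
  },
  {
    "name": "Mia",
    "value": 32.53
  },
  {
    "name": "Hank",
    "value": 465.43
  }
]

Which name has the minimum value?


Comparing values:
  Jack: 175.18
  Carol: 133.76
  Dave: 182.9
  Iris: 122.72
  Karen: 473.47
  Mia: 32.53
  Hank: 465.43
Minimum: Mia (32.53)

ANSWER: Mia


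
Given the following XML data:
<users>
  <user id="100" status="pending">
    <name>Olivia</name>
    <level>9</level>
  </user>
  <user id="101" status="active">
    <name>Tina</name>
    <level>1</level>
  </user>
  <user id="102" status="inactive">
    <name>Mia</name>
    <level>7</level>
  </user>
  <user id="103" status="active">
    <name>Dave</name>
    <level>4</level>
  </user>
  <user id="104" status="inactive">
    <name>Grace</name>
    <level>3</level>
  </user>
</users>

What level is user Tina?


Finding user: Tina
<level>1</level>

ANSWER: 1


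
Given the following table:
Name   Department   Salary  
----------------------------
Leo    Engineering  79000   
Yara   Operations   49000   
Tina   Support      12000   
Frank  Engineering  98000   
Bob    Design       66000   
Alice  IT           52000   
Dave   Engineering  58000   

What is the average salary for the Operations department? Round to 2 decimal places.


Operations department members:
  Yara: 49000
Sum = 49000
Count = 1
Average = 49000 / 1 = 49000.00

ANSWER: 49000.00


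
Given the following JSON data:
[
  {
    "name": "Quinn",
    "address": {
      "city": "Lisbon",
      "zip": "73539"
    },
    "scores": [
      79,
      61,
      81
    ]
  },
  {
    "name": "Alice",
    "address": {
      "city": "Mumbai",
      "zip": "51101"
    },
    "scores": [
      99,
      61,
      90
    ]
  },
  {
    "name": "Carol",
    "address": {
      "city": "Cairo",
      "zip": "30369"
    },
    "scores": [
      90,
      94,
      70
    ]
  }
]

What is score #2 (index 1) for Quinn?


Path: records[0].scores[1]
Value: 61

ANSWER: 61


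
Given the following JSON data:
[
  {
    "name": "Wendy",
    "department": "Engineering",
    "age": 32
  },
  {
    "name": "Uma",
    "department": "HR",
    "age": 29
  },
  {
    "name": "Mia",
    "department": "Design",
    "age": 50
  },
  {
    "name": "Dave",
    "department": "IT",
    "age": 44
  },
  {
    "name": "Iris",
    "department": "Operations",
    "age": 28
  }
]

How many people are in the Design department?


Scanning records for department = Design
  Record 2: Mia
Count: 1

ANSWER: 1


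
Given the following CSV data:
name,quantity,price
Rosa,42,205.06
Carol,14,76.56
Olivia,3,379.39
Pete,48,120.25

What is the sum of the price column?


Values in 'price' column:
  Row 1: 205.06
  Row 2: 76.56
  Row 3: 379.39
  Row 4: 120.25
Sum = 205.06 + 76.56 + 379.39 + 120.25 = 781.26

ANSWER: 781.26


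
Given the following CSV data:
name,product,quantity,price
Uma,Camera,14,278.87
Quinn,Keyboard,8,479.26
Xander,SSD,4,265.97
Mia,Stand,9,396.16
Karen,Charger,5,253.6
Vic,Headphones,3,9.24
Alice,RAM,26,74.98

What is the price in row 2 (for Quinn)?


Row 2: Quinn
Column 'price' = 479.26

ANSWER: 479.26


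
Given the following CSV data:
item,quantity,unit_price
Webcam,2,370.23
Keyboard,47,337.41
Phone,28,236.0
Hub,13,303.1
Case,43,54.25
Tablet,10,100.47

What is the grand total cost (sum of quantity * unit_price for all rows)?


Computing row totals:
  Webcam: 2 * 370.23 = 740.46
  Keyboard: 47 * 337.41 = 15858.27
  Phone: 28 * 236.0 = 6608.0
  Hub: 13 * 303.1 = 3940.3
  Case: 43 * 54.25 = 2332.75
  Tablet: 10 * 100.47 = 1004.7
Grand total = 740.46 + 15858.27 + 6608.0 + 3940.3 + 2332.75 + 1004.7 = 30484.48

ANSWER: 30484.48


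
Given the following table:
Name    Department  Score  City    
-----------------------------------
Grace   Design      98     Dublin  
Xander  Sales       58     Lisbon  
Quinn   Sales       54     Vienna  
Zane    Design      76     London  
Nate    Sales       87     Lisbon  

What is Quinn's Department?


Row 3: Quinn
Department = Sales

ANSWER: Sales


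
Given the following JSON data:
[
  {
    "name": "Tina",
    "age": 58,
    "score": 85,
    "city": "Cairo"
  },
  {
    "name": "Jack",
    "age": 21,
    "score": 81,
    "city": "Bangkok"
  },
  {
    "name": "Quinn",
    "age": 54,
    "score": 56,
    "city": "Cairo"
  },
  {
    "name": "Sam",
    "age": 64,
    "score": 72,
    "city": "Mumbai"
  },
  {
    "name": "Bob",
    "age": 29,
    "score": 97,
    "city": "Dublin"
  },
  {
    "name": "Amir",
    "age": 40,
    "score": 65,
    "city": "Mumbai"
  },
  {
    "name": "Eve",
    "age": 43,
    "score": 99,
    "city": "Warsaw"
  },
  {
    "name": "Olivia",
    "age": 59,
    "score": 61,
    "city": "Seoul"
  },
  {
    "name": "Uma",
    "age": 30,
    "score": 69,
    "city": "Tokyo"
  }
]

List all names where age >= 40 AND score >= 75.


Checking both conditions:
  Tina (age=58, score=85) -> YES
  Jack (age=21, score=81) -> no
  Quinn (age=54, score=56) -> no
  Sam (age=64, score=72) -> no
  Bob (age=29, score=97) -> no
  Amir (age=40, score=65) -> no
  Eve (age=43, score=99) -> YES
  Olivia (age=59, score=61) -> no
  Uma (age=30, score=69) -> no


ANSWER: Tina, Eve


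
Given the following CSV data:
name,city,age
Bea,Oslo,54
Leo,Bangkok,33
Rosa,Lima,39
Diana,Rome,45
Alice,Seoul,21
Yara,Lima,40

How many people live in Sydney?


Scanning city column for 'Sydney':
Total matches: 0

ANSWER: 0


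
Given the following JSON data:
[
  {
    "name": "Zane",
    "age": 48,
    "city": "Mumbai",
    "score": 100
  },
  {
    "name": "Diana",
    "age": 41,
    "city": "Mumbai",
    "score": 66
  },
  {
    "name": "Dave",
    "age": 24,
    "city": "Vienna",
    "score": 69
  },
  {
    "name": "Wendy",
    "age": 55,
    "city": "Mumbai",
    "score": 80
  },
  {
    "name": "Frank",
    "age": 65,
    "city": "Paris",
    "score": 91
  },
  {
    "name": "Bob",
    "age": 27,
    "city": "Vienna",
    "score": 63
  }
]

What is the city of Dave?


Looking up record where name = Dave
Record index: 2
Field 'city' = Vienna

ANSWER: Vienna


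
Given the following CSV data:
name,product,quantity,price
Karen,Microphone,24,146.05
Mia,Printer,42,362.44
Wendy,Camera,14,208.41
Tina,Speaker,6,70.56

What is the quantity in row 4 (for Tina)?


Row 4: Tina
Column 'quantity' = 6

ANSWER: 6


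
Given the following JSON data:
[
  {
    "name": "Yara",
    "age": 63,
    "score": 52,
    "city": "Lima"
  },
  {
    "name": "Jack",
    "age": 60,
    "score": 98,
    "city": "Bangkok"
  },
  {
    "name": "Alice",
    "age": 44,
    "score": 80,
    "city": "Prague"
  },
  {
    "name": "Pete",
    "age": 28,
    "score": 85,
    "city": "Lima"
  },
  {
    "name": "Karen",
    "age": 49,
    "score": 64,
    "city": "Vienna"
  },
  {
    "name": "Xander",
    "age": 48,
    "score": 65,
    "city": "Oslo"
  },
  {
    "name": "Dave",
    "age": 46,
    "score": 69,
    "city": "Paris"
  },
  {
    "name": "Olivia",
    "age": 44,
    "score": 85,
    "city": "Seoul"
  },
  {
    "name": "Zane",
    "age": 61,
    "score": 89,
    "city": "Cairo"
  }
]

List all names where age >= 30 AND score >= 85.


Checking both conditions:
  Yara (age=63, score=52) -> no
  Jack (age=60, score=98) -> YES
  Alice (age=44, score=80) -> no
  Pete (age=28, score=85) -> no
  Karen (age=49, score=64) -> no
  Xander (age=48, score=65) -> no
  Dave (age=46, score=69) -> no
  Olivia (age=44, score=85) -> YES
  Zane (age=61, score=89) -> YES


ANSWER: Jack, Olivia, Zane


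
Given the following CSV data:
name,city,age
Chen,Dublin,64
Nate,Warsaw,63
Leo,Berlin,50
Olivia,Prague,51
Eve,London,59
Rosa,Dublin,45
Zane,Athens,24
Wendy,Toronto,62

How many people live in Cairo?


Scanning city column for 'Cairo':
Total matches: 0

ANSWER: 0


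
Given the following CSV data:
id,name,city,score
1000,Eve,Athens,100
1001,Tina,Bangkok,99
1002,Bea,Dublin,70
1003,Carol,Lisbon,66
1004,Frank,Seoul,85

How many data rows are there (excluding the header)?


Counting rows (excluding header):
Header: id,name,city,score
Data rows: 5

ANSWER: 5


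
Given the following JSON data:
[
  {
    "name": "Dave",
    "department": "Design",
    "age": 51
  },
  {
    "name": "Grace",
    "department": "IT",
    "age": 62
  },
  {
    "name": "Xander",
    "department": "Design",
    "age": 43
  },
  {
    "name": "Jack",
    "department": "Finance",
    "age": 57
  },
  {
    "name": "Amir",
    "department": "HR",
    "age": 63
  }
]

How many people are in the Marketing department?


Scanning records for department = Marketing
  No matches found
Count: 0

ANSWER: 0


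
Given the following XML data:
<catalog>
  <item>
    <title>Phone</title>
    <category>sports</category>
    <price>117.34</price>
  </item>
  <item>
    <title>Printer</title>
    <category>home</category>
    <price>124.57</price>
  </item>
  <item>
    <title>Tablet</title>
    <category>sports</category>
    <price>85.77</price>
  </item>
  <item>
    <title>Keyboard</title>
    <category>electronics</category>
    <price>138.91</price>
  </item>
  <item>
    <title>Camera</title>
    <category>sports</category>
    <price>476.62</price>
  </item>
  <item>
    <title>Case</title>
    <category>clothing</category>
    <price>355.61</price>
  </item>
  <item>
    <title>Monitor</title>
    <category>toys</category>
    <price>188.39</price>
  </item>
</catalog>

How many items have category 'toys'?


Scanning <item> elements for <category>toys</category>:
  Item 7: Monitor -> MATCH
Count: 1

ANSWER: 1


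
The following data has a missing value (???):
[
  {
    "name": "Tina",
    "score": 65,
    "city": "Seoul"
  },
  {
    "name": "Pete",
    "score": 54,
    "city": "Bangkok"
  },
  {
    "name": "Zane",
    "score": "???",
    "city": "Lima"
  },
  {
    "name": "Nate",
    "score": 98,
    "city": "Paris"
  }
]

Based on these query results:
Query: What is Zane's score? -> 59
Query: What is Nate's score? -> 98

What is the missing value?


The missing value is Zane's score
From query: Zane's score = 59

ANSWER: 59


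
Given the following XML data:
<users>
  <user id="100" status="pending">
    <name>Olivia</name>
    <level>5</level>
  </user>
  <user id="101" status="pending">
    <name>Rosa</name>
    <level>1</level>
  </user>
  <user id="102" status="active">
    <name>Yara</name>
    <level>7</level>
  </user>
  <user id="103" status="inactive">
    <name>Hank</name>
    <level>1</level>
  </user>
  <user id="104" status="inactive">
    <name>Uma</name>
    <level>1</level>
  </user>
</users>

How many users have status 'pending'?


Counting users with status='pending':
  Olivia (id=100) -> MATCH
  Rosa (id=101) -> MATCH
Count: 2

ANSWER: 2


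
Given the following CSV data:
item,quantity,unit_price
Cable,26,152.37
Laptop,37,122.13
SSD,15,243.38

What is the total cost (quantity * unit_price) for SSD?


Row: SSD
quantity = 15
unit_price = 243.38
total = 15 * 243.38 = 3650.7

ANSWER: 3650.7


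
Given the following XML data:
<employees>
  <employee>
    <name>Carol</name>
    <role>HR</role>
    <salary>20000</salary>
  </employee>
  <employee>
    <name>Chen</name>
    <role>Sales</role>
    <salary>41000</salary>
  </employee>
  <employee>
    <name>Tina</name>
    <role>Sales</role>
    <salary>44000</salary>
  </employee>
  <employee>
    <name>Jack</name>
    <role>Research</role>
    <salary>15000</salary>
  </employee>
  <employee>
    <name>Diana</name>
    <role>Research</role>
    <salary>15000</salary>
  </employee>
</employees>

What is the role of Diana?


Searching for <employee> with <name>Diana</name>
Found at position 5
<role>Research</role>

ANSWER: Research


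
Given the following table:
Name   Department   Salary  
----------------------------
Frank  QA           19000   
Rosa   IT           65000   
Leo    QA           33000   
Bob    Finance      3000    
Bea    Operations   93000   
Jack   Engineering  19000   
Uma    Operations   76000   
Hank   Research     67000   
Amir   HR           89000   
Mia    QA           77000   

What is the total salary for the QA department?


QA department members:
  Frank: 19000
  Leo: 33000
  Mia: 77000
Total = 19000 + 33000 + 77000 = 129000

ANSWER: 129000


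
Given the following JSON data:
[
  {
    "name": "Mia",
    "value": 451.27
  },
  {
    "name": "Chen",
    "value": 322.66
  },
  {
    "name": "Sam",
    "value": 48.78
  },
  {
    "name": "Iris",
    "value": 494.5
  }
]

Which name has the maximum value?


Comparing values:
  Mia: 451.27
  Chen: 322.66
  Sam: 48.78
  Iris: 494.5
Maximum: Iris (494.5)

ANSWER: Iris


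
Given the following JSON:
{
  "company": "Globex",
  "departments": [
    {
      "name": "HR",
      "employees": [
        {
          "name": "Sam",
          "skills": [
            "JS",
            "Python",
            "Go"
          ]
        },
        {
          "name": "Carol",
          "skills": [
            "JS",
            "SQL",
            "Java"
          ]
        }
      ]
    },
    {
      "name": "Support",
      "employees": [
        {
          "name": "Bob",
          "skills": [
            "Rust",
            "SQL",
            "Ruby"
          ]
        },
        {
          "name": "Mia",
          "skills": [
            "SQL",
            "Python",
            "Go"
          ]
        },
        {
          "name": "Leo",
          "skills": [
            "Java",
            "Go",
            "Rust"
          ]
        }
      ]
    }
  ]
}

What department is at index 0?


Path: departments[0].name
Value: HR

ANSWER: HR


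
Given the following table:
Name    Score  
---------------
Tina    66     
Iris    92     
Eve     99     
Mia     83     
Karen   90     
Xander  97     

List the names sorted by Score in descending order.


Sorting by Score (descending):
  Eve: 99
  Xander: 97
  Iris: 92
  Karen: 90
  Mia: 83
  Tina: 66


ANSWER: Eve, Xander, Iris, Karen, Mia, Tina


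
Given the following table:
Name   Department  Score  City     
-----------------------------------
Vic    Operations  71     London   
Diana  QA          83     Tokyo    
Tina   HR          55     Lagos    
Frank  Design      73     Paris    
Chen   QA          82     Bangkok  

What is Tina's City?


Row 3: Tina
City = Lagos

ANSWER: Lagos


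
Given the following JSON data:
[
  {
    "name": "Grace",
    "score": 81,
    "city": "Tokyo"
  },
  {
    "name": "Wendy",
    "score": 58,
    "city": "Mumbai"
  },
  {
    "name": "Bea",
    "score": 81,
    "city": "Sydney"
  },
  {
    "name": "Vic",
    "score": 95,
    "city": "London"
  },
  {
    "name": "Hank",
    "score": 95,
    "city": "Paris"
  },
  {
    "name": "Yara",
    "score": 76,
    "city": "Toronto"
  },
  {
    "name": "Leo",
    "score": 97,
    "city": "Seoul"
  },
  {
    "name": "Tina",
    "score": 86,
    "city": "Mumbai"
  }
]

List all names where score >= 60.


Filtering records where score >= 60:
  Grace (score=81) -> YES
  Wendy (score=58) -> no
  Bea (score=81) -> YES
  Vic (score=95) -> YES
  Hank (score=95) -> YES
  Yara (score=76) -> YES
  Leo (score=97) -> YES
  Tina (score=86) -> YES


ANSWER: Grace, Bea, Vic, Hank, Yara, Leo, Tina


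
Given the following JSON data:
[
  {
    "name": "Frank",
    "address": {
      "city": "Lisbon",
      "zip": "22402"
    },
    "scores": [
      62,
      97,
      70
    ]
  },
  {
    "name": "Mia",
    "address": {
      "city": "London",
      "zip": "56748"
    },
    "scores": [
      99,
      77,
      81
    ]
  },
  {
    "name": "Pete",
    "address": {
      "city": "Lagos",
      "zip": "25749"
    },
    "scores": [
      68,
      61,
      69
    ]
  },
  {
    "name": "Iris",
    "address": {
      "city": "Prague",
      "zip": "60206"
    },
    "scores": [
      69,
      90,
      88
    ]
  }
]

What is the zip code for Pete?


Path: records[2].address.zip
Value: 25749

ANSWER: 25749


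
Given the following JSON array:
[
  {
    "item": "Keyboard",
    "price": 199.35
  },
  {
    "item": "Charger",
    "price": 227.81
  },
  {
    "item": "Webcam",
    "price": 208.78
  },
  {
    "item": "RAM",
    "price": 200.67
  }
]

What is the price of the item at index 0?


Array index 0 -> Keyboard
price = 199.35

ANSWER: 199.35


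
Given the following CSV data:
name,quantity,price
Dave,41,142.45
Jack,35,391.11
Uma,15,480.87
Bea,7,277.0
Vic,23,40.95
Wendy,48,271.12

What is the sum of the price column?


Values in 'price' column:
  Row 1: 142.45
  Row 2: 391.11
  Row 3: 480.87
  Row 4: 277.0
  Row 5: 40.95
  Row 6: 271.12
Sum = 142.45 + 391.11 + 480.87 + 277.0 + 40.95 + 271.12 = 1603.5

ANSWER: 1603.5


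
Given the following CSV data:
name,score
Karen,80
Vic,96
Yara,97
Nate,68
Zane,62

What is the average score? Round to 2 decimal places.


Scores: 80, 96, 97, 68, 62
Sum = 403
Count = 5
Average = 403 / 5 = 80.60

ANSWER: 80.60


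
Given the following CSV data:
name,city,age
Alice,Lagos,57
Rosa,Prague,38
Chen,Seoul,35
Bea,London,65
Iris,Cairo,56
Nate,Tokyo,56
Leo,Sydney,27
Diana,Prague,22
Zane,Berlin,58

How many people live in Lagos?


Scanning city column for 'Lagos':
  Row 1: Alice -> MATCH
Total matches: 1

ANSWER: 1


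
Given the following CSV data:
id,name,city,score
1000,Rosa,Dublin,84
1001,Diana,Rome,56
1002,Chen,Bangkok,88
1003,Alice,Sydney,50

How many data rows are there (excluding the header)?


Counting rows (excluding header):
Header: id,name,city,score
Data rows: 4

ANSWER: 4


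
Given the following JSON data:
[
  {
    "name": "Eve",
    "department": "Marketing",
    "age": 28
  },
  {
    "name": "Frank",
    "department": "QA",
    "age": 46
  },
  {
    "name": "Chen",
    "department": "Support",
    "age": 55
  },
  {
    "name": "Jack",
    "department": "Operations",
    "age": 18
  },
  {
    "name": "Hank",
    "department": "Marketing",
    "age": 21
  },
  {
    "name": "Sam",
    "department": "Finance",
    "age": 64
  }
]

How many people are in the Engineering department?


Scanning records for department = Engineering
  No matches found
Count: 0

ANSWER: 0


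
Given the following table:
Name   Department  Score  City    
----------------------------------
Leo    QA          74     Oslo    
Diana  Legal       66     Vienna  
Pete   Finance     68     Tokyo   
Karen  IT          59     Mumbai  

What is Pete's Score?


Row 3: Pete
Score = 68

ANSWER: 68


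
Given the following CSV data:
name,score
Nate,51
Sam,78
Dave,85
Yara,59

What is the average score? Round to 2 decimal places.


Scores: 51, 78, 85, 59
Sum = 273
Count = 4
Average = 273 / 4 = 68.25

ANSWER: 68.25


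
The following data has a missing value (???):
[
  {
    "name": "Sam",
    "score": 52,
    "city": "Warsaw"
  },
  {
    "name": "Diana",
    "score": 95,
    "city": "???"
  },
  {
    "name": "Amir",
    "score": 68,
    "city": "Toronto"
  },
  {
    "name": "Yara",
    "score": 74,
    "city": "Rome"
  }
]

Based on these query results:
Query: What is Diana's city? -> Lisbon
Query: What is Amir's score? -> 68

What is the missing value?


The missing value is Diana's city
From query: Diana's city = Lisbon

ANSWER: Lisbon


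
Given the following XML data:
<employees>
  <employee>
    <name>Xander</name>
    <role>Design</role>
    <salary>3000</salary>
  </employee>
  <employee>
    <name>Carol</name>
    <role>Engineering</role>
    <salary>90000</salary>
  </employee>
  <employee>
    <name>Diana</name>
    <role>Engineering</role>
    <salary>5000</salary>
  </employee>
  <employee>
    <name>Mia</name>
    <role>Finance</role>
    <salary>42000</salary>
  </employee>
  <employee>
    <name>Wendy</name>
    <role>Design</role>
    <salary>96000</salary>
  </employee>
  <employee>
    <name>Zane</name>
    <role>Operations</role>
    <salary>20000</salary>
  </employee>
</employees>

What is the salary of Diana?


Searching for <employee> with <name>Diana</name>
Found at position 3
<salary>5000</salary>

ANSWER: 5000


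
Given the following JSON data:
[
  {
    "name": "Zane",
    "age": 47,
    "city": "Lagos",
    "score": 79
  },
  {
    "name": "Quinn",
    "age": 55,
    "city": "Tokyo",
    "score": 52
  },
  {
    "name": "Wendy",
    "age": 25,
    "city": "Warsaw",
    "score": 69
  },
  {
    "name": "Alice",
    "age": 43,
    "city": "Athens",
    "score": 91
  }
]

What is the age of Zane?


Looking up record where name = Zane
Record index: 0
Field 'age' = 47

ANSWER: 47


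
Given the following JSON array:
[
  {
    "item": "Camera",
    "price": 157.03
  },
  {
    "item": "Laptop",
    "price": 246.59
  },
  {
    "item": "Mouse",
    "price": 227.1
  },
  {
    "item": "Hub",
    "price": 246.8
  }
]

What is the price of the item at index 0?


Array index 0 -> Camera
price = 157.03

ANSWER: 157.03


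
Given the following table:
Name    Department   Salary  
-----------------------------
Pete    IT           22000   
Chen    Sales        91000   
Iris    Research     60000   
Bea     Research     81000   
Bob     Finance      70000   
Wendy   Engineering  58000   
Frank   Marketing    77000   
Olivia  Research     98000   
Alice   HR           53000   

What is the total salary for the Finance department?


Finance department members:
  Bob: 70000
Total = 70000 = 70000

ANSWER: 70000


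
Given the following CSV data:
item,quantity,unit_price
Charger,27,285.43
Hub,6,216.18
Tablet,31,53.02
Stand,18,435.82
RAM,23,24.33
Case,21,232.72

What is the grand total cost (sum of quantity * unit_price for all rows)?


Computing row totals:
  Charger: 27 * 285.43 = 7706.61
  Hub: 6 * 216.18 = 1297.08
  Tablet: 31 * 53.02 = 1643.62
  Stand: 18 * 435.82 = 7844.76
  RAM: 23 * 24.33 = 559.59
  Case: 21 * 232.72 = 4887.12
Grand total = 7706.61 + 1297.08 + 1643.62 + 7844.76 + 559.59 + 4887.12 = 23938.78

ANSWER: 23938.78


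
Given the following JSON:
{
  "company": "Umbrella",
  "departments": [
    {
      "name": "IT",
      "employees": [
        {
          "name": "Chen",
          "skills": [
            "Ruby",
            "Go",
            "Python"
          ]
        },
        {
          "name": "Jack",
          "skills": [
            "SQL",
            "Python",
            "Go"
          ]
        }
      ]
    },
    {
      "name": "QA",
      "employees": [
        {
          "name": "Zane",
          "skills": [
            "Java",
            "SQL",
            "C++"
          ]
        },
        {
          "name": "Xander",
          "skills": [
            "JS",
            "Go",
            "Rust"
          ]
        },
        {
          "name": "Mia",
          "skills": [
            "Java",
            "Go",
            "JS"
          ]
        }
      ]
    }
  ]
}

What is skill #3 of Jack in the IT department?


Path: departments[0].employees[1].skills[2]
Value: Go

ANSWER: Go


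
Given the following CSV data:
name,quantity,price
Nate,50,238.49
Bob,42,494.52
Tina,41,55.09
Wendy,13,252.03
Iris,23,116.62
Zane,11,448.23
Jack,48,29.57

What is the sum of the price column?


Values in 'price' column:
  Row 1: 238.49
  Row 2: 494.52
  Row 3: 55.09
  Row 4: 252.03
  Row 5: 116.62
  Row 6: 448.23
  Row 7: 29.57
Sum = 238.49 + 494.52 + 55.09 + 252.03 + 116.62 + 448.23 + 29.57 = 1634.55

ANSWER: 1634.55


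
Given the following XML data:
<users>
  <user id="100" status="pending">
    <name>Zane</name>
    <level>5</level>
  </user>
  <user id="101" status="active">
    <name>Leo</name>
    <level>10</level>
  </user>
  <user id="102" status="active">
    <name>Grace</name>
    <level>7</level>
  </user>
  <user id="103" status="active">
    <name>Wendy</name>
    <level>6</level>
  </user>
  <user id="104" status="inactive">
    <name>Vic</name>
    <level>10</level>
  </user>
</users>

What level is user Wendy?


Finding user: Wendy
<level>6</level>

ANSWER: 6


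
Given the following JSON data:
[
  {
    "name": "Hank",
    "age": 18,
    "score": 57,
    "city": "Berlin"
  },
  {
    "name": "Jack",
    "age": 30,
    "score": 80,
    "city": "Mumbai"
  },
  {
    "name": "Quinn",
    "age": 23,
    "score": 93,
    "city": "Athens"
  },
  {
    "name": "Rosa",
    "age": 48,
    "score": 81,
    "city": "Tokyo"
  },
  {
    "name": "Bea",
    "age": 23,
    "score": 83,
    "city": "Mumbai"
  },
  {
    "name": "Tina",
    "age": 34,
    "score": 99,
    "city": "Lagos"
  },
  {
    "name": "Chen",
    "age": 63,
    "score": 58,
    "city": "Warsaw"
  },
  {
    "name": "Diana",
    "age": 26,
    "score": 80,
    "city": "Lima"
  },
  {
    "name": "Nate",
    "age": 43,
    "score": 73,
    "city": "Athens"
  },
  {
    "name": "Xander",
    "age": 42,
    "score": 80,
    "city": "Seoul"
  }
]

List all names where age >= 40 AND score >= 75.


Checking both conditions:
  Hank (age=18, score=57) -> no
  Jack (age=30, score=80) -> no
  Quinn (age=23, score=93) -> no
  Rosa (age=48, score=81) -> YES
  Bea (age=23, score=83) -> no
  Tina (age=34, score=99) -> no
  Chen (age=63, score=58) -> no
  Diana (age=26, score=80) -> no
  Nate (age=43, score=73) -> no
  Xander (age=42, score=80) -> YES


ANSWER: Rosa, Xander


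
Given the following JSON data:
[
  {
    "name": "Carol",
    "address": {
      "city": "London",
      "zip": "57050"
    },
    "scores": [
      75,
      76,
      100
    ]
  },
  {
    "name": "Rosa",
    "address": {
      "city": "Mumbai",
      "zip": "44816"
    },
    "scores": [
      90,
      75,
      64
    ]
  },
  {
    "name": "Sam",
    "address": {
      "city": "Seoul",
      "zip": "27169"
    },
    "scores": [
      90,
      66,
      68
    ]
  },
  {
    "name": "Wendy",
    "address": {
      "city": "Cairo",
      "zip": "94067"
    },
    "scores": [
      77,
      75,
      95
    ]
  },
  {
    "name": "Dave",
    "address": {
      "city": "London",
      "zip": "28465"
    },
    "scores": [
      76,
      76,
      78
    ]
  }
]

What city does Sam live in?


Path: records[2].address.city
Value: Seoul

ANSWER: Seoul


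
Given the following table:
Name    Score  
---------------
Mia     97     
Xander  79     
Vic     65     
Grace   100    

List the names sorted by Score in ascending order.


Sorting by Score (ascending):
  Vic: 65
  Xander: 79
  Mia: 97
  Grace: 100


ANSWER: Vic, Xander, Mia, Grace


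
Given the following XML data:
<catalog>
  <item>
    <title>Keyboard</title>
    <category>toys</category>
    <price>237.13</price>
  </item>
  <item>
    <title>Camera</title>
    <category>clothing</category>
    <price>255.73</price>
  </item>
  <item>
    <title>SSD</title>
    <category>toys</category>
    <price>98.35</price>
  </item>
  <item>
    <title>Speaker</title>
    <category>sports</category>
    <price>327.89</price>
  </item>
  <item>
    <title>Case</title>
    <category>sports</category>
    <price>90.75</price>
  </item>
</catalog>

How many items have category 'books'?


Scanning <item> elements for <category>books</category>:
Count: 0

ANSWER: 0


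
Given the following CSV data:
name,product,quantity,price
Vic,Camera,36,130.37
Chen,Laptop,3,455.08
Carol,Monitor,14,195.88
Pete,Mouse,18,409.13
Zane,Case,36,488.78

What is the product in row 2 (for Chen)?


Row 2: Chen
Column 'product' = Laptop

ANSWER: Laptop


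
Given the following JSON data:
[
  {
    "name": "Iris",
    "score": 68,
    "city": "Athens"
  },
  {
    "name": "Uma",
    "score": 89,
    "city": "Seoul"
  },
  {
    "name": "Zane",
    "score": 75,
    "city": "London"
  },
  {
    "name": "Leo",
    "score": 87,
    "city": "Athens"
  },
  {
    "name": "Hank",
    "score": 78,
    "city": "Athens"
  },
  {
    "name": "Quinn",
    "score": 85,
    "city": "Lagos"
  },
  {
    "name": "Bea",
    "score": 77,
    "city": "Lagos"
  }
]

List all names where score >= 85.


Filtering records where score >= 85:
  Iris (score=68) -> no
  Uma (score=89) -> YES
  Zane (score=75) -> no
  Leo (score=87) -> YES
  Hank (score=78) -> no
  Quinn (score=85) -> YES
  Bea (score=77) -> no


ANSWER: Uma, Leo, Quinn


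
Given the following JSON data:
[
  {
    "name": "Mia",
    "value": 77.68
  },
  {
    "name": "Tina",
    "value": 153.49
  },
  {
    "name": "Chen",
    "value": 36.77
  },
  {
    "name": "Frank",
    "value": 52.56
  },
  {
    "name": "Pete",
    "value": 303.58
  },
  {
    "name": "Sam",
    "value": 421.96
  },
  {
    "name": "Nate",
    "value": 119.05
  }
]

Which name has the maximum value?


Comparing values:
  Mia: 77.68
  Tina: 153.49
  Chen: 36.77
  Frank: 52.56
  Pete: 303.58
  Sam: 421.96
  Nate: 119.05
Maximum: Sam (421.96)

ANSWER: Sam


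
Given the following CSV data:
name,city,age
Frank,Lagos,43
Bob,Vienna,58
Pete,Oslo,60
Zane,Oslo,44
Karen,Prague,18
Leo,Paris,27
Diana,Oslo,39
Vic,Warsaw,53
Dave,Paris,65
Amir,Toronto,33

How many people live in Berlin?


Scanning city column for 'Berlin':
Total matches: 0

ANSWER: 0


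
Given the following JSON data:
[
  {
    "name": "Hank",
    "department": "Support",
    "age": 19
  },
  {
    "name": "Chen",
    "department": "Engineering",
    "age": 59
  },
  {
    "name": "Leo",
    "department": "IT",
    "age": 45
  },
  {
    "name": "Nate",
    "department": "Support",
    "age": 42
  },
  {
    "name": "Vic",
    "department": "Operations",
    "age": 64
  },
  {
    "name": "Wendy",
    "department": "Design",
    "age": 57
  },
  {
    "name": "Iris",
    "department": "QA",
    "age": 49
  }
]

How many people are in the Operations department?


Scanning records for department = Operations
  Record 4: Vic
Count: 1

ANSWER: 1


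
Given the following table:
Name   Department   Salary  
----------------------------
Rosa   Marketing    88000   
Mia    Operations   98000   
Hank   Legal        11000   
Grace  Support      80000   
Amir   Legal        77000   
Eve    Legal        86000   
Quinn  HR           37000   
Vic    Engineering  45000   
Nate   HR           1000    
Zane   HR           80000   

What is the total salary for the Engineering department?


Engineering department members:
  Vic: 45000
Total = 45000 = 45000

ANSWER: 45000
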